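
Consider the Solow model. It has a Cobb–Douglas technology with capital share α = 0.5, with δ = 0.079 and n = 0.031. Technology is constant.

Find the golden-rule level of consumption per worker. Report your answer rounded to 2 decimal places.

At the golden rule, f'(k) = n + δ, so α·k^(α−1) = n + δ and k_gold = (α/(n + δ))^(1/(1−α)).
k_gold = (0.5/0.110)^(1/0.5) = 4.5455^2 ≈ 20.6616
c_gold = f(k_gold) − (n + δ)·k_gold = 4.5455 − 0.110×20.6616 ≈ 2.2727

c_gold ≈ 2.27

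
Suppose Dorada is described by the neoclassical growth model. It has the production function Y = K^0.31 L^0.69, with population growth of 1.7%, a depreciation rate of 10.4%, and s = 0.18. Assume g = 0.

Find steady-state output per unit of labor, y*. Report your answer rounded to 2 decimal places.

y* = 1.20

In steady state, investment equals break-even investment: s·k^α = (n + δ)·k.
Rearranging, k^(1−α) = s / (n + δ).
k^0.69 = 0.18 / (0.017 + 0.104) = 0.18 / 0.121 = 1.4876
k* = 1.4876^(1/0.69) ≈ 1.7782
y* = (k*)^α = 1.7782^0.31 ≈ 1.1953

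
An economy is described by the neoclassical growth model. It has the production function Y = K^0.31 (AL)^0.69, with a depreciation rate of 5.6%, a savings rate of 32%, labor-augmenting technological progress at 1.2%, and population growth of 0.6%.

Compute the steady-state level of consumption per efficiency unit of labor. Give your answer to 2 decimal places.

Steady state requires s·f(k) = (n + g + δ)·k, i.e. s·k^α = (n + g + δ)·k.
Dividing both sides by k: k^(1−α) = s / (n + g + δ).
k^0.69 = 0.32 / (0.006 + 0.012 + 0.056) = 0.32 / 0.074 = 4.3243
k* = 4.3243^(1/0.69) ≈ 8.3487
y* = (k*)^α = 8.3487^0.31 ≈ 1.9306
c* = (1 − s)·y* = (1 − 0.32) × 1.9306 ≈ 1.3128

c* = 1.31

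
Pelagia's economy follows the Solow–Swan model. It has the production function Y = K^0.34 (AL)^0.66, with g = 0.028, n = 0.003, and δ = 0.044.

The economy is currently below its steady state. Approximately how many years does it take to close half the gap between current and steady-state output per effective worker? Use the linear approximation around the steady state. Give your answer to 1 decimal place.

half-life ≈ 14.0 years

Near the steady state the convergence rate is λ = (1 − α)(n + g + δ).
λ = (1 − 0.34) × 0.075 = 0.66 × 0.075 = 0.0495
Half-life = ln 2 / λ = 0.6931 / 0.0495 ≈ 14.00 years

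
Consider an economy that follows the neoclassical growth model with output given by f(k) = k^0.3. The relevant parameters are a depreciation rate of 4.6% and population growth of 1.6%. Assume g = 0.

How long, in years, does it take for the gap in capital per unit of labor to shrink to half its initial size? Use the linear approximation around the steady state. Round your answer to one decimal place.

Near the steady state the convergence rate is λ = (1 − α)(n + δ).
λ = (1 − 0.3) × 0.062 = 0.7 × 0.062 = 0.0434
Half-life = ln 2 / λ = 0.6931 / 0.0434 ≈ 15.97 years

t_½ ≈ 16.0 years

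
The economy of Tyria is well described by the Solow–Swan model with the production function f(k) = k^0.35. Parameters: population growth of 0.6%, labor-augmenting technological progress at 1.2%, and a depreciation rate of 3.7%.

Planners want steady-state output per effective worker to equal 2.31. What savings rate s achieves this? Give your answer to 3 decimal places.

s ≈ 0.260

At the steady state, Δk = 0, so s·k^α = (n + g + δ)·k.
Since y* = [s/(n + g + δ)]^(α/(1−α)), we have s/(n + g + δ) = (y*)^((1−α)/α) = 2.31^1.8571 = 4.7344.
Therefore s = 4.7344 × (n + g + δ) = 4.7344 × 0.055 = 0.2604.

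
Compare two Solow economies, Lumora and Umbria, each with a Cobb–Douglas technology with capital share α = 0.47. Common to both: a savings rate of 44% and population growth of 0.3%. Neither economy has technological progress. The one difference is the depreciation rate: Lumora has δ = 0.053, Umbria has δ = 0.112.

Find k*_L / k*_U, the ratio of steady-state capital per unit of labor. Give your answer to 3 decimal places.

k*_L / k*_U ≈ 3.887

Steady-state k* = [s/(n + δ)]^(1/(1−α)), so the ratio is [ (s_L/(n + δ)_L) / (s_U/(n + δ)_U) ]^1.8868.
s_L/(n + δ)_L = 0.44/0.056 = 7.8571; s_U/(n + δ)_U = 0.44/0.115 = 3.8261.
Ratio = (7.8571/3.8261)^1.8868 = 2.0536^1.8868 ≈ 3.8874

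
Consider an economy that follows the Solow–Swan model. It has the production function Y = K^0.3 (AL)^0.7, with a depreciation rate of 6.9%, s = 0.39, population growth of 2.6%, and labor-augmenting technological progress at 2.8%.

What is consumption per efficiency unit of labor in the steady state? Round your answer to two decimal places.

Steady state requires s·f(k) = (n + g + δ)·k, i.e. s·k^α = (n + g + δ)·k.
Dividing both sides by k: k^(1−α) = s / (n + g + δ).
k^0.7 = 0.39 / (0.026 + 0.028 + 0.069) = 0.39 / 0.123 = 3.1707
k* = 3.1707^(1/0.7) ≈ 5.1992
y* = (k*)^α = 5.1992^0.3 ≈ 1.6398
c* = (1 − s)·y* = (1 − 0.39) × 1.6398 ≈ 1.0003

c* ≈ 1.00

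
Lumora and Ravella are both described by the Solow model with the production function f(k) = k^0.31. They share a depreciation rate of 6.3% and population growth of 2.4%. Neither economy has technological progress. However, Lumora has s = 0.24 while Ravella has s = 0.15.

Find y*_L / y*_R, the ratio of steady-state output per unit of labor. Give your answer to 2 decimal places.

Steady-state y* = [s/(n + δ)]^(α/(1−α)), so the ratio is [ (s_L/(n + δ)_L) / (s_R/(n + δ)_R) ]^0.4493.
s_L/(n + δ)_L = 0.24/0.087 = 2.7586; s_R/(n + δ)_R = 0.15/0.087 = 1.7241.
Ratio = (2.7586/1.7241)^0.4493 = 1.6000^0.4493 ≈ 1.2351

y*_L / y*_R ≈ 1.24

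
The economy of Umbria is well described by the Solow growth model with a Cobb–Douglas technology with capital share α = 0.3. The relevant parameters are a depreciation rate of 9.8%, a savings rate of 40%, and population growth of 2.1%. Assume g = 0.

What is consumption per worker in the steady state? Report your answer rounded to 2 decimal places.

In steady state, investment equals break-even investment: s·k^α = (n + δ)·k.
Rearranging, k^(1−α) = s / (n + δ).
k^0.7 = 0.40 / (0.021 + 0.098) = 0.40 / 0.119 = 3.3613
k* = 3.3613^(1/0.7) ≈ 5.6514
y* = (k*)^α = 5.6514^0.3 ≈ 1.6813
c* = (1 − s)·y* = (1 − 0.40) × 1.6813 ≈ 1.0088

c* = 1.01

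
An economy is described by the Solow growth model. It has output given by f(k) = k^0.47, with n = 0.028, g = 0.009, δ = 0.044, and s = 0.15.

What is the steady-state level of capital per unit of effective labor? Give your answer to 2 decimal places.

k* = 3.20

Steady state requires s·f(k) = (n + g + δ)·k, i.e. s·k^α = (n + g + δ)·k.
Dividing both sides by k: k^(1−α) = s / (n + g + δ).
k^0.53 = 0.15 / (0.028 + 0.009 + 0.044) = 0.15 / 0.081 = 1.8519
k* = 1.8519^(1/0.53) ≈ 3.1984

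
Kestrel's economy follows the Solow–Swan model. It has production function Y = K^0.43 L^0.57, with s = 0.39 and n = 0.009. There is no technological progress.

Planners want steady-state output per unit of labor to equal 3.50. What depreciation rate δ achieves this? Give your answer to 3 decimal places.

δ ≈ 0.065

Steady state requires s·f(k) = (n + δ)·k, i.e. s·k^α = (n + δ)·k.
Since y* = [s/(n + δ)]^(α/(1−α)), we have s/(n + δ) = (y*)^((1−α)/α) = 3.50^1.3256 = 5.2628.
Therefore n + δ = s / 5.2628 = 0.39 / 5.2628 = 0.0741, so δ = 0.0741 − 0.009 = 0.0651.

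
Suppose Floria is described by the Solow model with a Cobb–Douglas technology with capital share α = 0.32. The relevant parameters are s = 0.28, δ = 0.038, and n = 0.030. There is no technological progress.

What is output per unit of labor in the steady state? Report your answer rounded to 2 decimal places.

At the steady state, Δk = 0, so s·k^α = (n + δ)·k.
Dividing both sides by k: k^(1−α) = s / (n + δ).
k^0.68 = 0.28 / (0.030 + 0.038) = 0.28 / 0.068 = 4.1176
k* = 4.1176^(1/0.68) ≈ 8.0147
y* = (k*)^α = 8.0147^0.32 ≈ 1.9465

y* ≈ 1.95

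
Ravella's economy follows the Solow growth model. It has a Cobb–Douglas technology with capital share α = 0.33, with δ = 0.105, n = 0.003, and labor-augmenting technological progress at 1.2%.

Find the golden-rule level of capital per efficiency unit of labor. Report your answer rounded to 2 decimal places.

The golden rule sets f'(k) = n + g + δ, i.e. α·k^(α−1) = n + g + δ.
So k^(1−α) = α / (n + g + δ) = 0.33 / 0.120 = 2.7500.
k_gold = 2.7500^(1/0.67) ≈ 4.5261

k_gold ≈ 4.53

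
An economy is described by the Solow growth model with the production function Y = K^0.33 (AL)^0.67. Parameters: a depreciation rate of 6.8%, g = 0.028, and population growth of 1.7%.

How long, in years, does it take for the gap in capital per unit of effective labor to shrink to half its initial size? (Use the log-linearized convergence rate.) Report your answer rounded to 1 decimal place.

Near the steady state the convergence rate is λ = (1 − α)(n + g + δ).
λ = (1 − 0.33) × 0.113 = 0.67 × 0.113 = 0.07571
Half-life = ln 2 / λ = 0.6931 / 0.07571 ≈ 9.15 years

t_½ ≈ 9.2 years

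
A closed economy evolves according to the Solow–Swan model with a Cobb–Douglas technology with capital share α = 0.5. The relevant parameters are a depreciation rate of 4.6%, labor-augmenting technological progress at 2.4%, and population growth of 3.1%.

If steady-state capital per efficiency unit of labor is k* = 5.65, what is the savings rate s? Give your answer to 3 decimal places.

At the steady state, Δk = 0, so s·k^α = (n + g + δ)·k.
So s / (n + g + δ) = (k*)^(1−α) = 5.65^0.5 = 2.3770.
Therefore s = 2.3770 × (n + g + δ) = 2.3770 × 0.101 = 0.2401.

s ≈ 0.240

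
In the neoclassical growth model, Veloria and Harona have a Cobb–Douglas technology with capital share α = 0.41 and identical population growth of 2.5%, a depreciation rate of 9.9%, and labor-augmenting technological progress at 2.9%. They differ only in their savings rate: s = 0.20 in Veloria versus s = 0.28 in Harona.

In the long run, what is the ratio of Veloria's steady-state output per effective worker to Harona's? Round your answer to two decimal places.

y*_V / y*_H ≈ 0.79

Steady-state y* = [s/(n + g + δ)]^(α/(1−α)), so the ratio is [ (s_V/(n + g + δ)_V) / (s_H/(n + g + δ)_H) ]^0.6949.
s_V/(n + g + δ)_V = 0.20/0.153 = 1.3072; s_H/(n + g + δ)_H = 0.28/0.153 = 1.8301.
Ratio = (1.3072/1.8301)^0.6949 = 0.7143^0.6949 ≈ 0.7915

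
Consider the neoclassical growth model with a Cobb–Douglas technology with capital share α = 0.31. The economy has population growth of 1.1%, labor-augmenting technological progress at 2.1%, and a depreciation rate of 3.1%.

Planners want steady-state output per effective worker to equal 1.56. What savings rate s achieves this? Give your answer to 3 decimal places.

In steady state, investment equals break-even investment: s·k^α = (n + g + δ)·k.
Since y* = [s/(n + g + δ)]^(α/(1−α)), we have s/(n + g + δ) = (y*)^((1−α)/α) = 1.56^2.2258 = 2.6906.
Therefore s = 2.6906 × (n + g + δ) = 2.6906 × 0.063 = 0.1695.

s ≈ 0.170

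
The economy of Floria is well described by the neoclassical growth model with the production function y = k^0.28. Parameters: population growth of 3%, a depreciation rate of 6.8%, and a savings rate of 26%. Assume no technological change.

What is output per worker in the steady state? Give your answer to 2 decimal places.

At the steady state, Δk = 0, so s·k^α = (n + δ)·k.
Dividing both sides by k: k^(1−α) = s / (n + δ).
k^0.72 = 0.26 / (0.030 + 0.068) = 0.26 / 0.098 = 2.6531
k* = 2.6531^(1/0.72) ≈ 3.8775
y* = (k*)^α = 3.8775^0.28 ≈ 1.4615

y* = 1.46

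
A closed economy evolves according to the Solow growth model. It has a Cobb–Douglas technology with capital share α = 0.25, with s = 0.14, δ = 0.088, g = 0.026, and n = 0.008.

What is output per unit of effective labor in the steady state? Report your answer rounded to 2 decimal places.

y* = 1.05

In steady state, investment equals break-even investment: s·k^α = (n + g + δ)·k.
Dividing both sides by k: k^(1−α) = s / (n + g + δ).
k^0.75 = 0.14 / (0.008 + 0.026 + 0.088) = 0.14 / 0.122 = 1.1475
k* = 1.1475^(1/0.75) ≈ 1.2014
y* = (k*)^α = 1.2014^0.25 ≈ 1.0469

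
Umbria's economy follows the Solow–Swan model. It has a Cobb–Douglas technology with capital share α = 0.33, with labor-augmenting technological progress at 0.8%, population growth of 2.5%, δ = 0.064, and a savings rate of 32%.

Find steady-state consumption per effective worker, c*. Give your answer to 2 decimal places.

At the steady state, Δk = 0, so s·k^α = (n + g + δ)·k.
Dividing both sides by k: k^(1−α) = s / (n + g + δ).
k^0.67 = 0.32 / (0.025 + 0.008 + 0.064) = 0.32 / 0.097 = 3.2990
k* = 3.2990^(1/0.67) ≈ 5.9389
y* = (k*)^α = 5.9389^0.33 ≈ 1.8002
c* = (1 − s)·y* = (1 − 0.32) × 1.8002 ≈ 1.2241

c* ≈ 1.22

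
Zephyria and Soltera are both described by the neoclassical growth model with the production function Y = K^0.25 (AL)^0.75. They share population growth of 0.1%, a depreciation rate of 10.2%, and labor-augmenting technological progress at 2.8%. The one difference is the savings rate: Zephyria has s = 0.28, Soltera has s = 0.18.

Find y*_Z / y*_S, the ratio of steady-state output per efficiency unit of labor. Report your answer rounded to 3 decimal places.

ratio ≈ 1.159

Steady-state y* = [s/(n + g + δ)]^(α/(1−α)), so the ratio is [ (s_Z/(n + g + δ)_Z) / (s_S/(n + g + δ)_S) ]^0.3333.
s_Z/(n + g + δ)_Z = 0.28/0.131 = 2.1374; s_S/(n + g + δ)_S = 0.18/0.131 = 1.3740.
Ratio = (2.1374/1.3740)^0.3333 = 1.5556^0.3333 ≈ 1.1587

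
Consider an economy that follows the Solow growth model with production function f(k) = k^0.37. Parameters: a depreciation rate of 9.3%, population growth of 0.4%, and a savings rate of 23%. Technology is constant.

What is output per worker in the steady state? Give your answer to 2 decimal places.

At the steady state, Δk = 0, so s·k^α = (n + δ)·k.
Rearranging, k^(1−α) = s / (n + δ).
k^0.63 = 0.23 / (0.004 + 0.093) = 0.23 / 0.097 = 2.3711
k* = 2.3711^(1/0.63) ≈ 3.9369
y* = (k*)^α = 3.9369^0.37 ≈ 1.6604

y* ≈ 1.66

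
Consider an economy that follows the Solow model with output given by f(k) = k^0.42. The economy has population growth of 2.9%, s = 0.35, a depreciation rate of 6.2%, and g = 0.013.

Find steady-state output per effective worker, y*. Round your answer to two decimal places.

y* ≈ 2.41

Steady state requires s·f(k) = (n + g + δ)·k, i.e. s·k^α = (n + g + δ)·k.
Dividing both sides by k: k^(1−α) = s / (n + g + δ).
k^0.58 = 0.35 / (0.029 + 0.013 + 0.062) = 0.35 / 0.104 = 3.3654
k* = 3.3654^(1/0.58) ≈ 8.1037
y* = (k*)^α = 8.1037^0.42 ≈ 2.4079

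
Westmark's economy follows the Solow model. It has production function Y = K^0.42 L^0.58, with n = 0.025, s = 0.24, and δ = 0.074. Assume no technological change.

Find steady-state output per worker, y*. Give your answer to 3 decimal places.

Steady state requires s·f(k) = (n + δ)·k, i.e. s·k^α = (n + δ)·k.
Rearranging, k^(1−α) = s / (n + δ).
k^0.58 = 0.24 / (0.025 + 0.074) = 0.24 / 0.099 = 2.4242
k* = 2.4242^(1/0.58) ≈ 4.6031
y* = (k*)^α = 4.6031^0.42 ≈ 1.8988

y* ≈ 1.899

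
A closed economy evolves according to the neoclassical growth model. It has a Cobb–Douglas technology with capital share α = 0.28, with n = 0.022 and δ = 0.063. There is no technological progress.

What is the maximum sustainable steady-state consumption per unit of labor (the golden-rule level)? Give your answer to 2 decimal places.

At the golden rule, f'(k) = n + δ, so α·k^(α−1) = n + δ and k_gold = (α/(n + δ))^(1/(1−α)).
k_gold = (0.28/0.085)^(1/0.72) = 3.2941^1.3889 ≈ 5.2370
c_gold = f(k_gold) − (n + δ)·k_gold = 1.5898 − 0.085×5.2370 ≈ 1.1447

c_gold ≈ 1.14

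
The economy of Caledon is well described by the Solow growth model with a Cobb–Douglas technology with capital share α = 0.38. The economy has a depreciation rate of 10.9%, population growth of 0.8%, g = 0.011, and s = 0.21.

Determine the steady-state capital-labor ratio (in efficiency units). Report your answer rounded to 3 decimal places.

k* = 2.222

At the steady state, Δk = 0, so s·k^α = (n + g + δ)·k.
Dividing both sides by k: k^(1−α) = s / (n + g + δ).
k^0.62 = 0.21 / (0.008 + 0.011 + 0.109) = 0.21 / 0.128 = 1.6406
k* = 1.6406^(1/0.62) ≈ 2.2222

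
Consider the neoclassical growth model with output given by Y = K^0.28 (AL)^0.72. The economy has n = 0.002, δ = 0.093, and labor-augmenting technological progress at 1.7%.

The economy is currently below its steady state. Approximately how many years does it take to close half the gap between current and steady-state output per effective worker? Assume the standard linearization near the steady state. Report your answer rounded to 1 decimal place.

half-life ≈ 8.6 years

Near the steady state the convergence rate is λ = (1 − α)(n + g + δ).
λ = (1 − 0.28) × 0.112 = 0.72 × 0.112 = 0.08064
Half-life = ln 2 / λ = 0.6931 / 0.08064 ≈ 8.59 years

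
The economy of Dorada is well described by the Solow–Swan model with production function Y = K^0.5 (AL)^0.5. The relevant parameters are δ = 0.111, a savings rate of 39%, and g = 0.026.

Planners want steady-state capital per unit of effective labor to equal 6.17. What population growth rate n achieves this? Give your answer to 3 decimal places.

n ≈ 0.020

In steady state, investment equals break-even investment: s·k^α = (n + g + δ)·k.
So s / (n + g + δ) = (k*)^(1−α) = 6.17^0.5 = 2.4839.
Therefore n + g + δ = s / 2.4839 = 0.39 / 2.4839 = 0.1570, so n = 0.1570 − 0.137 = 0.0200.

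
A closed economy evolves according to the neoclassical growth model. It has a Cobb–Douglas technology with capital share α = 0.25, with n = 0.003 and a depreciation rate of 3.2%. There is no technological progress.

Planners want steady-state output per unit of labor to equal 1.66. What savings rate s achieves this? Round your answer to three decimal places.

Steady state requires s·f(k) = (n + δ)·k, i.e. s·k^α = (n + δ)·k.
Since y* = [s/(n + δ)]^(α/(1−α)), we have s/(n + δ) = (y*)^((1−α)/α) = 1.66^3 = 4.5743.
Therefore s = 4.5743 × (n + δ) = 4.5743 × 0.035 = 0.1601.

s ≈ 0.160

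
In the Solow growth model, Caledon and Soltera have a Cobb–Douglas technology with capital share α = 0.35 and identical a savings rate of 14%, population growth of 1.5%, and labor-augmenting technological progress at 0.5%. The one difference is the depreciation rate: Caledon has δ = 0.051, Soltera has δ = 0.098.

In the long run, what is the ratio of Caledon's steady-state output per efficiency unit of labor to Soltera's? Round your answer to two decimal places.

ratio ≈ 1.31

Steady-state y* = [s/(n + g + δ)]^(α/(1−α)), so the ratio is [ (s_C/(n + g + δ)_C) / (s_S/(n + g + δ)_S) ]^0.5385.
s_C/(n + g + δ)_C = 0.14/0.071 = 1.9718; s_S/(n + g + δ)_S = 0.14/0.118 = 1.1864.
Ratio = (1.9718/1.1864)^0.5385 = 1.6620^0.5385 ≈ 1.3146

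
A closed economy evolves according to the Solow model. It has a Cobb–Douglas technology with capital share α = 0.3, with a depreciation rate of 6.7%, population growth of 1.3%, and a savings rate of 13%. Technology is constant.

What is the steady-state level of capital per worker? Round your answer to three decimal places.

Steady state requires s·f(k) = (n + δ)·k, i.e. s·k^α = (n + δ)·k.
Dividing both sides by k: k^(1−α) = s / (n + δ).
k^0.7 = 0.13 / (0.013 + 0.067) = 0.13 / 0.080 = 1.6250
k* = 1.6250^(1/0.7) ≈ 2.0009

k* = 2.001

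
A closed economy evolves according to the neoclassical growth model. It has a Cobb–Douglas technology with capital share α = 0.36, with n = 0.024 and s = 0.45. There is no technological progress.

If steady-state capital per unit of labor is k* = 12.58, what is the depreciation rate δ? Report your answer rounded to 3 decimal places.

In steady state, investment equals break-even investment: s·k^α = (n + δ)·k.
So s / (n + δ) = (k*)^(1−α) = 12.58^0.64 = 5.0559.
Therefore n + δ = s / 5.0559 = 0.45 / 5.0559 = 0.0890, so δ = 0.0890 − 0.024 = 0.0650.

δ ≈ 0.065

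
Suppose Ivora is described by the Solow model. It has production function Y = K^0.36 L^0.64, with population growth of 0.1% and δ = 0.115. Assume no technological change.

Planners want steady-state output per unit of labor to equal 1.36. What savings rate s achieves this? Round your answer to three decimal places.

At the steady state, Δk = 0, so s·k^α = (n + δ)·k.
Since y* = [s/(n + δ)]^(α/(1−α)), we have s/(n + δ) = (y*)^((1−α)/α) = 1.36^1.7778 = 1.7274.
Therefore s = 1.7274 × (n + δ) = 1.7274 × 0.116 = 0.2004.

s ≈ 0.200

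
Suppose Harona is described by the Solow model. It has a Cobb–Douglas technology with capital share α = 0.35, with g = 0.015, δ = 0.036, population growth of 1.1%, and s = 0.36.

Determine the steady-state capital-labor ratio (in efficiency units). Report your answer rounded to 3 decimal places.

At the steady state, Δk = 0, so s·k^α = (n + g + δ)·k.
Rearranging, k^(1−α) = s / (n + g + δ).
k^0.65 = 0.36 / (0.011 + 0.015 + 0.036) = 0.36 / 0.062 = 5.8065
k* = 5.8065^(1/0.65) ≈ 14.9711

k* ≈ 14.971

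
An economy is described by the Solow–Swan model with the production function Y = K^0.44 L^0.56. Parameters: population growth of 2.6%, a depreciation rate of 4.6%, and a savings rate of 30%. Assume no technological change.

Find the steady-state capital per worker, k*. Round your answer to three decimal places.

At the steady state, Δk = 0, so s·k^α = (n + δ)·k.
Dividing both sides by k: k^(1−α) = s / (n + δ).
k^0.56 = 0.30 / (0.026 + 0.046) = 0.30 / 0.072 = 4.1667
k* = 4.1667^(1/0.56) ≈ 12.7871

k* = 12.787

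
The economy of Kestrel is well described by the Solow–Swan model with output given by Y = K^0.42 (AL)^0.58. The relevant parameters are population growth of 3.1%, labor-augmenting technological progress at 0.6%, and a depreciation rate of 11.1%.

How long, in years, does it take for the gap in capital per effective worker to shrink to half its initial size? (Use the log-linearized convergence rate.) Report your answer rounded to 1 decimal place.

Near the steady state the convergence rate is λ = (1 − α)(n + g + δ).
λ = (1 − 0.42) × 0.148 = 0.58 × 0.148 = 0.08584
Half-life = ln 2 / λ = 0.6931 / 0.08584 ≈ 8.07 years

half-life ≈ 8.1 years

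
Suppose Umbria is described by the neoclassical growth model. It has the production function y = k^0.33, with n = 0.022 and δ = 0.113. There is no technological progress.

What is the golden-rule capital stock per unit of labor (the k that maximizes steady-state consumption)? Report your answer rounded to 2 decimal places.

k_gold ≈ 3.80

The golden rule sets f'(k) = n + δ, i.e. α·k^(α−1) = n + δ.
So k^(1−α) = α / (n + δ) = 0.33 / 0.135 = 2.4444.
k_gold = 2.4444^(1/0.67) ≈ 3.7963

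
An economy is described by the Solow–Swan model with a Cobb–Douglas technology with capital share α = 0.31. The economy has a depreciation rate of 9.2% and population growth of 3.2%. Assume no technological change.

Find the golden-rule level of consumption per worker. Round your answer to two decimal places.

At the golden rule, f'(k) = n + δ, so α·k^(α−1) = n + δ and k_gold = (α/(n + δ))^(1/(1−α)).
k_gold = (0.31/0.124)^(1/0.69) = 2.5000^1.4493 ≈ 3.7734
c_gold = f(k_gold) − (n + δ)·k_gold = 1.5093 − 0.124×3.7734 ≈ 1.0414

c_gold ≈ 1.04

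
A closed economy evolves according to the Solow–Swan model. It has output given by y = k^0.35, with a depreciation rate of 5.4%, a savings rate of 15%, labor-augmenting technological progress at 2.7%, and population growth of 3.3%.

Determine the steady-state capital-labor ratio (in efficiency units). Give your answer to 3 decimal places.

Steady state requires s·f(k) = (n + g + δ)·k, i.e. s·k^α = (n + g + δ)·k.
Dividing both sides by k: k^(1−α) = s / (n + g + δ).
k^0.65 = 0.15 / (0.033 + 0.027 + 0.054) = 0.15 / 0.114 = 1.3158
k* = 1.3158^(1/0.65) ≈ 1.5253

k* ≈ 1.525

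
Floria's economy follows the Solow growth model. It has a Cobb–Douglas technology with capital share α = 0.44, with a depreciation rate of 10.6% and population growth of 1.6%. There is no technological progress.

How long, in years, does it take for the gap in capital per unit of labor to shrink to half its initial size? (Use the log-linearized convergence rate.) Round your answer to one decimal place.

about 10.1 years

Near the steady state the convergence rate is λ = (1 − α)(n + δ).
λ = (1 − 0.44) × 0.122 = 0.56 × 0.122 = 0.06832
Half-life = ln 2 / λ = 0.6931 / 0.06832 ≈ 10.14 years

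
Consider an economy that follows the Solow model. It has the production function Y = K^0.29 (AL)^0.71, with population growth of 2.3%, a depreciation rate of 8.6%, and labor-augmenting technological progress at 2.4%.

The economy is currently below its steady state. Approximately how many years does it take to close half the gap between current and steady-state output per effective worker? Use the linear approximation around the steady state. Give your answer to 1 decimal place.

Near the steady state the convergence rate is λ = (1 − α)(n + g + δ).
λ = (1 − 0.29) × 0.133 = 0.71 × 0.133 = 0.09443
Half-life = ln 2 / λ = 0.6931 / 0.09443 ≈ 7.34 years

about 7.3 years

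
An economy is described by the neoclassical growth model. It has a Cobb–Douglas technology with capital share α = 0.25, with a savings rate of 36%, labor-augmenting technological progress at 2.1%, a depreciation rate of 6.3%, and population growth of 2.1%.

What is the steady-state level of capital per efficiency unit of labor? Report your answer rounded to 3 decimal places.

In steady state, investment equals break-even investment: s·k^α = (n + g + δ)·k.
Dividing both sides by k: k^(1−α) = s / (n + g + δ).
k^0.75 = 0.36 / (0.021 + 0.021 + 0.063) = 0.36 / 0.105 = 3.4286
k* = 3.4286^(1/0.75) ≈ 5.1700

k* = 5.170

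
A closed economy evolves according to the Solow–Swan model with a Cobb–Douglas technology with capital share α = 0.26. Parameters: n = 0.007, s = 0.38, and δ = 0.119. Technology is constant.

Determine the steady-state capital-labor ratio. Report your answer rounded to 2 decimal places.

k* ≈ 4.44

In steady state, investment equals break-even investment: s·k^α = (n + δ)·k.
Rearranging, k^(1−α) = s / (n + δ).
k^0.74 = 0.38 / (0.007 + 0.119) = 0.38 / 0.126 = 3.0159
k* = 3.0159^(1/0.74) ≈ 4.4449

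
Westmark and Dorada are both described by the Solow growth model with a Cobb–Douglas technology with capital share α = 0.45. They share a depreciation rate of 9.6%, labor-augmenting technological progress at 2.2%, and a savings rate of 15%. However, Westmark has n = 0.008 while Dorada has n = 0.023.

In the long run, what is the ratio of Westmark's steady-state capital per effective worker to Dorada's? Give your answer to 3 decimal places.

k*_W / k*_D ≈ 1.227

Steady-state k* = [s/(n + g + δ)]^(1/(1−α)), so the ratio is [ (s_W/(n + g + δ)_W) / (s_D/(n + g + δ)_D) ]^1.8182.
s_W/(n + g + δ)_W = 0.15/0.126 = 1.1905; s_D/(n + g + δ)_D = 0.15/0.141 = 1.0638.
Ratio = (1.1905/1.0638)^1.8182 = 1.1191^1.8182 ≈ 1.2270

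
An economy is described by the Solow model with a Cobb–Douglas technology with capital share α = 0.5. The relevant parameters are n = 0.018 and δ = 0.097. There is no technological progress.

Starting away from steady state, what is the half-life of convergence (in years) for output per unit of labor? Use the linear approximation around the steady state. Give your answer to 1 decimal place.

Near the steady state the convergence rate is λ = (1 − α)(n + δ).
λ = (1 − 0.5) × 0.115 = 0.5 × 0.115 = 0.0575
Half-life = ln 2 / λ = 0.6931 / 0.0575 ≈ 12.05 years

half-life ≈ 12.1 years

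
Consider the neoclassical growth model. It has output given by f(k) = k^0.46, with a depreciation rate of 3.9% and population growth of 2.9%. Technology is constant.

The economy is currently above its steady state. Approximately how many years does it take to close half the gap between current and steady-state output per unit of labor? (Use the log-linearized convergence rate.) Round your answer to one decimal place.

t_½ ≈ 18.9 years

Near the steady state the convergence rate is λ = (1 − α)(n + δ).
λ = (1 − 0.46) × 0.068 = 0.54 × 0.068 = 0.03672
Half-life = ln 2 / λ = 0.6931 / 0.03672 ≈ 18.88 years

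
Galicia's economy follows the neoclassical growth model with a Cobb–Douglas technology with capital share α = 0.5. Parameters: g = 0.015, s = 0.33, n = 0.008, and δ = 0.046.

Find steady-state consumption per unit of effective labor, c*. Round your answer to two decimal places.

Steady state requires s·f(k) = (n + g + δ)·k, i.e. s·k^α = (n + g + δ)·k.
Dividing both sides by k: k^(1−α) = s / (n + g + δ).
k^0.5 = 0.33 / (0.008 + 0.015 + 0.046) = 0.33 / 0.069 = 4.7826
k* = 4.7826^(1/0.5) ≈ 22.8733
y* = (k*)^α = 22.8733^0.5 ≈ 4.7826
c* = (1 − s)·y* = (1 − 0.33) × 4.7826 ≈ 3.2043

c* = 3.20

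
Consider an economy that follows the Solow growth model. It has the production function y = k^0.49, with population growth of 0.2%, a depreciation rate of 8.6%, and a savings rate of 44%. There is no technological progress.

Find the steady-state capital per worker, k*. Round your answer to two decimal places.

k* = 23.47

In steady state, investment equals break-even investment: s·k^α = (n + δ)·k.
Dividing both sides by k: k^(1−α) = s / (n + δ).
k^0.51 = 0.44 / (0.002 + 0.086) = 0.44 / 0.088 = 5.0000
k* = 5.0000^(1/0.51) ≈ 23.4709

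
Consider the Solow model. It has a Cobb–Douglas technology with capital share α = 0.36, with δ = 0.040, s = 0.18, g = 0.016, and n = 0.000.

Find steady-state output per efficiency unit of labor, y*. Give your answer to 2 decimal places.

y* = 1.93

In steady state, investment equals break-even investment: s·k^α = (n + g + δ)·k.
Dividing both sides by k: k^(1−α) = s / (n + g + δ).
k^0.64 = 0.18 / (0.000 + 0.016 + 0.040) = 0.18 / 0.056 = 3.2143
k* = 3.2143^(1/0.64) ≈ 6.1990
y* = (k*)^α = 6.1990^0.36 ≈ 1.9286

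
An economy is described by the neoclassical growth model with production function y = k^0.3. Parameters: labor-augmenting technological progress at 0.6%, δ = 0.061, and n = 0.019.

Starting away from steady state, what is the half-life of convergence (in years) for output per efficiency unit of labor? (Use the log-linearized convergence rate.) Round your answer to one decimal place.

about 11.5 years

Near the steady state the convergence rate is λ = (1 − α)(n + g + δ).
λ = (1 − 0.3) × 0.086 = 0.7 × 0.086 = 0.0602
Half-life = ln 2 / λ = 0.6931 / 0.0602 ≈ 11.51 years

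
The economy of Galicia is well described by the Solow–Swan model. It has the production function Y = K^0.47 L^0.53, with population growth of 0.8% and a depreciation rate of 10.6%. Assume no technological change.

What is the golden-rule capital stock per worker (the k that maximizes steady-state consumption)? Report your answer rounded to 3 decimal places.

k_gold ≈ 14.479

The golden rule sets f'(k) = n + δ, i.e. α·k^(α−1) = n + δ.
So k^(1−α) = α / (n + δ) = 0.47 / 0.114 = 4.1228.
k_gold = 4.1228^(1/0.53) ≈ 14.4791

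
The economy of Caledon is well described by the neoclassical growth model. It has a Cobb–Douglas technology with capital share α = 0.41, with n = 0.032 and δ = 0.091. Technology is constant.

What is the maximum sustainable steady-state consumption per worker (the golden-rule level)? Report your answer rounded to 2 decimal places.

c_gold ≈ 1.36

At the golden rule, f'(k) = n + δ, so α·k^(α−1) = n + δ and k_gold = (α/(n + δ))^(1/(1−α)).
k_gold = (0.41/0.123)^(1/0.59) = 3.3333^1.6949 ≈ 7.6952
c_gold = f(k_gold) − (n + δ)·k_gold = 2.3086 − 0.123×7.6952 ≈ 1.3621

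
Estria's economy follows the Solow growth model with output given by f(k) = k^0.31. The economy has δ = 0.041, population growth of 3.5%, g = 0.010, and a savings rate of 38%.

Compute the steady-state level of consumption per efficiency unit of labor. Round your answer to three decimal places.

Steady state requires s·f(k) = (n + g + δ)·k, i.e. s·k^α = (n + g + δ)·k.
Rearranging, k^(1−α) = s / (n + g + δ).
k^0.69 = 0.38 / (0.035 + 0.010 + 0.041) = 0.38 / 0.086 = 4.4186
k* = 4.4186^(1/0.69) ≈ 8.6138
y* = (k*)^α = 8.6138^0.31 ≈ 1.9494
c* = (1 − s)·y* = (1 − 0.38) × 1.9494 ≈ 1.2086

c* ≈ 1.209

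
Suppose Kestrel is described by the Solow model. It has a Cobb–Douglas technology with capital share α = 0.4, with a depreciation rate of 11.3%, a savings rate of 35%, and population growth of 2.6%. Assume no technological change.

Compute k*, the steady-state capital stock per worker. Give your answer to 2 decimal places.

In steady state, investment equals break-even investment: s·k^α = (n + δ)·k.
Dividing both sides by k: k^(1−α) = s / (n + δ).
k^0.6 = 0.35 / (0.026 + 0.113) = 0.35 / 0.139 = 2.5180
k* = 2.5180^(1/0.6) ≈ 4.6604

k* = 4.66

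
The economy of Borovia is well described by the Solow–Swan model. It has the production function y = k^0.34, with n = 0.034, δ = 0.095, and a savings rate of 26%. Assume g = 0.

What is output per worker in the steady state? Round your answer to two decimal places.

y* ≈ 1.43

Steady state requires s·f(k) = (n + δ)·k, i.e. s·k^α = (n + δ)·k.
Rearranging, k^(1−α) = s / (n + δ).
k^0.66 = 0.26 / (0.034 + 0.095) = 0.26 / 0.129 = 2.0155
k* = 2.0155^(1/0.66) ≈ 2.8919
y* = (k*)^α = 2.8919^0.34 ≈ 1.4348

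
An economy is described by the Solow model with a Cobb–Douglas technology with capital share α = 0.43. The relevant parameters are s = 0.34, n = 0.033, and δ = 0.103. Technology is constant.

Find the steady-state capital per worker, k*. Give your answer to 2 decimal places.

In steady state, investment equals break-even investment: s·k^α = (n + δ)·k.
Dividing both sides by k: k^(1−α) = s / (n + δ).
k^0.57 = 0.34 / (0.033 + 0.103) = 0.34 / 0.136 = 2.5000
k* = 2.5000^(1/0.57) ≈ 4.9905

k* ≈ 4.99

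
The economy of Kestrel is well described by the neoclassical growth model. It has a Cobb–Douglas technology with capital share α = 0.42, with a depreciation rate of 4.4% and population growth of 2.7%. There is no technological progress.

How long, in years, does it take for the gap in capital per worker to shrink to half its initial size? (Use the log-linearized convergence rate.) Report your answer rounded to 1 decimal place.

Near the steady state the convergence rate is λ = (1 − α)(n + δ).
λ = (1 − 0.42) × 0.071 = 0.58 × 0.071 = 0.04118
Half-life = ln 2 / λ = 0.6931 / 0.04118 ≈ 16.83 years

t_½ ≈ 16.8 years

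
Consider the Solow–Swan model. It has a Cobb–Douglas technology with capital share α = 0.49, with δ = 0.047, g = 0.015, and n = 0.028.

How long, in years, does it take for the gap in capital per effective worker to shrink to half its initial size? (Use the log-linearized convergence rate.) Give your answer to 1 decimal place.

Near the steady state the convergence rate is λ = (1 − α)(n + g + δ).
λ = (1 − 0.49) × 0.090 = 0.51 × 0.090 = 0.0459
Half-life = ln 2 / λ = 0.6931 / 0.0459 ≈ 15.10 years

t_½ ≈ 15.1 years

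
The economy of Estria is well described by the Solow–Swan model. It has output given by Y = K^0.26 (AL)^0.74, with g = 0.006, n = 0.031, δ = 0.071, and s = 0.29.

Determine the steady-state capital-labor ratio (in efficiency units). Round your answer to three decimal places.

k* ≈ 3.799

Steady state requires s·f(k) = (n + g + δ)·k, i.e. s·k^α = (n + g + δ)·k.
Dividing both sides by k: k^(1−α) = s / (n + g + δ).
k^0.74 = 0.29 / (0.031 + 0.006 + 0.071) = 0.29 / 0.108 = 2.6852
k* = 2.6852^(1/0.74) ≈ 3.7993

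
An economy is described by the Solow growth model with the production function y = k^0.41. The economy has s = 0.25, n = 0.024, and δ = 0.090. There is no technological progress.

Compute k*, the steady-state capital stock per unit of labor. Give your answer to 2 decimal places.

Steady state requires s·f(k) = (n + δ)·k, i.e. s·k^α = (n + δ)·k.
Rearranging, k^(1−α) = s / (n + δ).
k^0.59 = 0.25 / (0.024 + 0.090) = 0.25 / 0.114 = 2.1930
k* = 2.1930^(1/0.59) ≈ 3.7847

k* = 3.78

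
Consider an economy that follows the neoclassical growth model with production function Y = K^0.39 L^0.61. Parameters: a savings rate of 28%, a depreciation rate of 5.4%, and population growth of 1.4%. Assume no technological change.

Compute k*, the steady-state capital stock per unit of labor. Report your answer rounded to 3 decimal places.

k* = 10.177

In steady state, investment equals break-even investment: s·k^α = (n + δ)·k.
Dividing both sides by k: k^(1−α) = s / (n + δ).
k^0.61 = 0.28 / (0.014 + 0.054) = 0.28 / 0.068 = 4.1176
k* = 4.1176^(1/0.61) ≈ 10.1768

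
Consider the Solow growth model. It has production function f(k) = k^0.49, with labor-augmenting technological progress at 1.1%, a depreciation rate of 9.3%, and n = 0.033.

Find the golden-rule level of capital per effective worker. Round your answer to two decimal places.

The golden rule sets f'(k) = n + g + δ, i.e. α·k^(α−1) = n + g + δ.
So k^(1−α) = α / (n + g + δ) = 0.49 / 0.137 = 3.5766.
k_gold = 3.5766^(1/0.51) ≈ 12.1685

k_gold ≈ 12.17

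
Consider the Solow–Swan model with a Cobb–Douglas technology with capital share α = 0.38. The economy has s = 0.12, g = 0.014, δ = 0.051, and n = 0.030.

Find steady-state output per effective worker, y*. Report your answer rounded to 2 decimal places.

At the steady state, Δk = 0, so s·k^α = (n + g + δ)·k.
Rearranging, k^(1−α) = s / (n + g + δ).
k^0.62 = 0.12 / (0.030 + 0.014 + 0.051) = 0.12 / 0.095 = 1.2632
k* = 1.2632^(1/0.62) ≈ 1.4577
y* = (k*)^α = 1.4577^0.38 ≈ 1.1540

y* = 1.15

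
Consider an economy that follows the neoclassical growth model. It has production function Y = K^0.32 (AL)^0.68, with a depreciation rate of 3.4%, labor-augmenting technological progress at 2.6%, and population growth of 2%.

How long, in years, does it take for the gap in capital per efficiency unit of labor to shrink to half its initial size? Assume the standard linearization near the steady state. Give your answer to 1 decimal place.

about 12.7 years

Near the steady state the convergence rate is λ = (1 − α)(n + g + δ).
λ = (1 − 0.32) × 0.080 = 0.68 × 0.080 = 0.0544
Half-life = ln 2 / λ = 0.6931 / 0.0544 ≈ 12.74 years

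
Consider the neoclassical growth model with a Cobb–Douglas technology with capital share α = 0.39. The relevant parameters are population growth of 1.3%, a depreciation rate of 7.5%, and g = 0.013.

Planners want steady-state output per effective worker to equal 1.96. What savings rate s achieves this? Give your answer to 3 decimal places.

In steady state, investment equals break-even investment: s·k^α = (n + g + δ)·k.
Since y* = [s/(n + g + δ)]^(α/(1−α)), we have s/(n + g + δ) = (y*)^((1−α)/α) = 1.96^1.5641 = 2.8650.
Therefore s = 2.8650 × (n + g + δ) = 2.8650 × 0.101 = 0.2894.

s ≈ 0.289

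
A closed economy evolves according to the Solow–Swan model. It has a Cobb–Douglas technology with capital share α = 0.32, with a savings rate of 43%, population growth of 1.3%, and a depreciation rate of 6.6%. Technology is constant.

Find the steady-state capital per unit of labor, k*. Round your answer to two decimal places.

k* = 12.08

Steady state requires s·f(k) = (n + δ)·k, i.e. s·k^α = (n + δ)·k.
Rearranging, k^(1−α) = s / (n + δ).
k^0.68 = 0.43 / (0.013 + 0.066) = 0.43 / 0.079 = 5.4430
k* = 5.4430^(1/0.68) ≈ 12.0813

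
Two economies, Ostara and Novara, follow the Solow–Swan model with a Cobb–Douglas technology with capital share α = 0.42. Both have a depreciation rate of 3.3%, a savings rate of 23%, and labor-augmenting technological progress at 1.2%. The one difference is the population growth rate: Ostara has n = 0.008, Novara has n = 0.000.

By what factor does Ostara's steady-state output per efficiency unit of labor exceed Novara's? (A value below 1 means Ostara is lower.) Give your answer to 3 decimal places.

ratio ≈ 0.888

Steady-state y* = [s/(n + g + δ)]^(α/(1−α)), so the ratio is [ (s_O/(n + g + δ)_O) / (s_N/(n + g + δ)_N) ]^0.7241.
s_O/(n + g + δ)_O = 0.23/0.053 = 4.3396; s_N/(n + g + δ)_N = 0.23/0.045 = 5.1111.
Ratio = (4.3396/5.1111)^0.7241 = 0.8491^0.7241 ≈ 0.8883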